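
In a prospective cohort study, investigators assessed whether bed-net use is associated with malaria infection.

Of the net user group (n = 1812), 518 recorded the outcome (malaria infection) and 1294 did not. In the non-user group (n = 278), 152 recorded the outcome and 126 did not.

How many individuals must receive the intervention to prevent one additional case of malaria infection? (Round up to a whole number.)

Risk in treated group = 518/1812 = 0.28587; risk in control = 152/278 = 0.54676.
Absolute risk reduction = 0.54676 − 0.28587 = 0.26089
NNT = 1 / ARR = 1 / 0.26089 = 3.833 → round up → 4

4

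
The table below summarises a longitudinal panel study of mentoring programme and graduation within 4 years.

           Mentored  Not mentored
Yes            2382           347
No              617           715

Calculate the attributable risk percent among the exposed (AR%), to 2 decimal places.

Reading the table with exposure as columns: a = 2382 (Mentored, case), b = 617 (Mentored, non-case), c = 347 (Not mentored, case), d = 715.
Risk in exposed = 2382/2999 = 0.79426; risk in unexposed = 347/1062 = 0.32674.
RR = 0.79426/0.32674 = 2.43086
AR% = (RR − 1)/RR × 100 = (2.43086 − 1)/2.43086 × 100 = 58.8623%

58.86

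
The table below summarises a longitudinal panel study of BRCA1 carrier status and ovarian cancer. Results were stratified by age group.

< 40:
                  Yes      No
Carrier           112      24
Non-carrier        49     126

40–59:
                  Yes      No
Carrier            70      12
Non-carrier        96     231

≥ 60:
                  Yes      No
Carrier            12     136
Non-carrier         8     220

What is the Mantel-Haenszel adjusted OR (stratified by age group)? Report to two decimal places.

OR_MH = Σ(aᵢdᵢ/nᵢ) / Σ(bᵢcᵢ/nᵢ), where nᵢ is the stratum total.
Stratum 1 (< 40): n = 311; a·d/n = 112·126/311 = 45.3762; b·c/n = 24·49/311 = 3.7814
Stratum 2 (40–59): n = 409; a·d/n = 70·231/409 = 39.5355; b·c/n = 12·96/409 = 2.8166
Stratum 3 (≥ 60): n = 376; a·d/n = 12·220/376 = 7.0213; b·c/n = 136·8/376 = 2.8936
OR_MH = (45.3762 + 39.5355 + 7.0213) / (3.7814 + 2.8166 + 2.8936) = 91.9329 / 9.4916 = 9.68572

9.69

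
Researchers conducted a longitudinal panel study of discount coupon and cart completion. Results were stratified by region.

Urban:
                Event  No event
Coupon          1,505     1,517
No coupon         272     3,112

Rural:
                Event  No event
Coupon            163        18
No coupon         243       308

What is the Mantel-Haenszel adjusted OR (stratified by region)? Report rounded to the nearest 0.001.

11.361

OR_MH = Σ(aᵢdᵢ/nᵢ) / Σ(bᵢcᵢ/nᵢ), where nᵢ is the stratum total.
Stratum 1 (Urban): n = 6406; a·d/n = 1505·3112/6406 = 731.1208; b·c/n = 1517·272/6406 = 64.4121
Stratum 2 (Rural): n = 732; a·d/n = 163·308/732 = 68.5847; b·c/n = 18·243/732 = 5.9754
OR_MH = (731.1208 + 68.5847) / (64.4121 + 5.9754) = 799.7055 / 70.3875 = 11.36147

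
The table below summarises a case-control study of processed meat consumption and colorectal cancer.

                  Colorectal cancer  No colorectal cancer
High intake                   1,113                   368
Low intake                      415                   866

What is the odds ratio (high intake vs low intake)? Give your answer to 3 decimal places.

6.311

Cells: a = 1113, b = 368, c = 415, d = 866.
OR = (a·d)/(b·c) = (1113 × 866) / (368 × 415) = 963858 / 152720 = 6.31128
The odds of colorectal cancer are about 6.31 times as high in the high intake group.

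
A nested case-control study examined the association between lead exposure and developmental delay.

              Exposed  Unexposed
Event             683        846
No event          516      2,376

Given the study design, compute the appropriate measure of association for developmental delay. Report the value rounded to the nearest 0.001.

3.717

Reading the table with exposure as columns: a = 683 (Exposed, case), b = 516 (Exposed, non-case), c = 846 (Unexposed, case), d = 2376.
This is a nested case-control study: participants were sampled on outcome status, so risks in the source population cannot be estimated directly — relative risk is not valid here. The odds ratio is the appropriate measure.
OR = (a·d)/(b·c) = (683 × 2376) / (516 × 846) = 1622808 / 436536 = 3.71747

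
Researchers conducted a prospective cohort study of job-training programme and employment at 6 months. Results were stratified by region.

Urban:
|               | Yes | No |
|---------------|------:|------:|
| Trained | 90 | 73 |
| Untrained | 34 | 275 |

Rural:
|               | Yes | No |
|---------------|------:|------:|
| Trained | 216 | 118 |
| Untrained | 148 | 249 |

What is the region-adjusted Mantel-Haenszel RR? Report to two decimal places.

RR_MH = Σ(aᵢ·n₀ᵢ/nᵢ) / Σ(cᵢ·n₁ᵢ/nᵢ), with n₁ᵢ = aᵢ+bᵢ (exposed), n₀ᵢ = cᵢ+dᵢ (unexposed), nᵢ = n₁ᵢ+n₀ᵢ.
Stratum 1 (Urban): n₁ = 163, n₀ = 309, n = 472; a·n₀/n = 90·309/472 = 58.9195; c·n₁/n = 34·163/472 = 11.7415
Stratum 2 (Rural): n₁ = 334, n₀ = 397, n = 731; a·n₀/n = 216·397/731 = 117.3078; c·n₁/n = 148·334/731 = 67.6224
RR_MH = (58.9195 + 117.3078) / (11.7415 + 67.6224) = 176.2273 / 79.3640 = 2.22050

2.22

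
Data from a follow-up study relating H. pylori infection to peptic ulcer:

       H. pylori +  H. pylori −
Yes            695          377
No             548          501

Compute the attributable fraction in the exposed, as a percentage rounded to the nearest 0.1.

Reading the table with exposure as columns: a = 695 (H. pylori +, case), b = 548 (H. pylori +, non-case), c = 377 (H. pylori −, case), d = 501.
Risk in exposed = 695/1243 = 0.55913; risk in unexposed = 377/878 = 0.42938.
RR = 0.55913/0.42938 = 1.30217
AR% = (RR − 1)/RR × 100 = (1.30217 − 1)/1.30217 × 100 = 23.2050%

23.2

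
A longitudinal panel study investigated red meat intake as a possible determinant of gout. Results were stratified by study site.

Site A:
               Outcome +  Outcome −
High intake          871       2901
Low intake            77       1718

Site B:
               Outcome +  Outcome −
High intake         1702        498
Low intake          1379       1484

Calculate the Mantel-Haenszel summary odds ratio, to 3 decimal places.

OR_MH = Σ(aᵢdᵢ/nᵢ) / Σ(bᵢcᵢ/nᵢ), where nᵢ is the stratum total.
Stratum 1 (Site A): n = 5567; a·d/n = 871·1718/5567 = 268.7943; b·c/n = 2901·77/5567 = 40.1252
Stratum 2 (Site B): n = 5063; a·d/n = 1702·1484/5063 = 498.8679; b·c/n = 498·1379/5063 = 135.6393
OR_MH = (268.7943 + 498.8679) / (40.1252 + 135.6393) = 767.6622 / 175.7645 = 4.36756

4.368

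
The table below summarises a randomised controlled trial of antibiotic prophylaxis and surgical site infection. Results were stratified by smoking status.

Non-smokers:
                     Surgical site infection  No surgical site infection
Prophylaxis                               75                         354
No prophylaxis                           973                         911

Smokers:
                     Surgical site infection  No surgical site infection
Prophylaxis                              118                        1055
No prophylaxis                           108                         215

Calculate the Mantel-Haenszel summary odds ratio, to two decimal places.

0.21

OR_MH = Σ(aᵢdᵢ/nᵢ) / Σ(bᵢcᵢ/nᵢ), where nᵢ is the stratum total.
Stratum 1 (Non-smokers): n = 2313; a·d/n = 75·911/2313 = 29.5396; b·c/n = 354·973/2313 = 148.9157
Stratum 2 (Smokers): n = 1496; a·d/n = 118·215/1496 = 16.9586; b·c/n = 1055·108/1496 = 76.1631
OR_MH = (29.5396 + 16.9586) / (148.9157 + 76.1631) = 46.4981 / 225.0788 = 0.20659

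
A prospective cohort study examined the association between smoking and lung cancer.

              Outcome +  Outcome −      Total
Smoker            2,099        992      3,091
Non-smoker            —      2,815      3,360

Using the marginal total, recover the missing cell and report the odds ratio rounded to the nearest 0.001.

10.929

The missing cell is in the unexposed row: 3360 − 2815 = 545.
So a = 2099, b = 992, c = 545, d = 2815.
OR = (a·d)/(b·c) = (2099 × 2815) / (992 × 545) = 5908685 / 540640 = 10.92906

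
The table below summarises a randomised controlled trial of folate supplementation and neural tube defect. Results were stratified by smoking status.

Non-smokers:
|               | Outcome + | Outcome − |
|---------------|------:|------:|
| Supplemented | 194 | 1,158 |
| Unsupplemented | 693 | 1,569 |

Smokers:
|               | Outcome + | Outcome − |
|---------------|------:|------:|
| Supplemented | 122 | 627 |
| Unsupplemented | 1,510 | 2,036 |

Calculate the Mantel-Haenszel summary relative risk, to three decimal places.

RR_MH = Σ(aᵢ·n₀ᵢ/nᵢ) / Σ(cᵢ·n₁ᵢ/nᵢ), with n₁ᵢ = aᵢ+bᵢ (exposed), n₀ᵢ = cᵢ+dᵢ (unexposed), nᵢ = n₁ᵢ+n₀ᵢ.
Stratum 1 (Non-smokers): n₁ = 1352, n₀ = 2262, n = 3614; a·n₀/n = 194·2262/3614 = 121.4245; c·n₁/n = 693·1352/3614 = 259.2518
Stratum 2 (Smokers): n₁ = 749, n₀ = 3546, n = 4295; a·n₀/n = 122·3546/4295 = 100.7246; c·n₁/n = 1510·749/4295 = 263.3271
RR_MH = (121.4245 + 100.7246) / (259.2518 + 263.3271) = 222.1490 / 522.5789 = 0.42510

0.425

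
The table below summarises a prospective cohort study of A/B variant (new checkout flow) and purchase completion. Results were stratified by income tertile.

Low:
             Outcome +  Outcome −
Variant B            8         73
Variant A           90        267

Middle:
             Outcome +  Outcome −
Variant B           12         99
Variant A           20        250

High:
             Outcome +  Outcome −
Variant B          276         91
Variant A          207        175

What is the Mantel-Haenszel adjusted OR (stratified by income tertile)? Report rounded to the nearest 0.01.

1.70

OR_MH = Σ(aᵢdᵢ/nᵢ) / Σ(bᵢcᵢ/nᵢ), where nᵢ is the stratum total.
Stratum 1 (Low): n = 438; a·d/n = 8·267/438 = 4.8767; b·c/n = 73·90/438 = 15.0000
Stratum 2 (Middle): n = 381; a·d/n = 12·250/381 = 7.8740; b·c/n = 99·20/381 = 5.1969
Stratum 3 (High): n = 749; a·d/n = 276·175/749 = 64.4860; b·c/n = 91·207/749 = 25.1495
OR_MH = (4.8767 + 7.8740 + 64.4860) / (15.0000 + 5.1969 + 25.1495) = 77.2367 / 45.3464 = 1.70326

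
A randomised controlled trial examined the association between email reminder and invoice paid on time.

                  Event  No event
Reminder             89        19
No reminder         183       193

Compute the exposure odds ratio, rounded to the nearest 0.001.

4.940

Cells: a = 89, b = 19, c = 183, d = 193.
OR = (a·d)/(b·c) = (89 × 193) / (19 × 183) = 17177 / 3477 = 4.94018
The odds of invoice paid on time are about 4.94 times as high in the reminder group.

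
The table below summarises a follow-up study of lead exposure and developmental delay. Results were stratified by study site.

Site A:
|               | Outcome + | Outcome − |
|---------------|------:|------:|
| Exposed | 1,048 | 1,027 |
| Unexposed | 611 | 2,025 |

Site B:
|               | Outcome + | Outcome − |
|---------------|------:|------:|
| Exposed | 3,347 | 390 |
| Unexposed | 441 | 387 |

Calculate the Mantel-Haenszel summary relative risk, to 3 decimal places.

RR_MH = Σ(aᵢ·n₀ᵢ/nᵢ) / Σ(cᵢ·n₁ᵢ/nᵢ), with n₁ᵢ = aᵢ+bᵢ (exposed), n₀ᵢ = cᵢ+dᵢ (unexposed), nᵢ = n₁ᵢ+n₀ᵢ.
Stratum 1 (Site A): n₁ = 2075, n₀ = 2636, n = 4711; a·n₀/n = 1048·2636/4711 = 586.3995; c·n₁/n = 611·2075/4711 = 269.1201
Stratum 2 (Site B): n₁ = 3737, n₀ = 828, n = 4565; a·n₀/n = 3347·828/4565 = 607.0791; c·n₁/n = 441·3737/4565 = 361.0114
RR_MH = (586.3995 + 607.0791) / (269.1201 + 361.0114) = 1193.4786 / 630.1315 = 1.89401

1.894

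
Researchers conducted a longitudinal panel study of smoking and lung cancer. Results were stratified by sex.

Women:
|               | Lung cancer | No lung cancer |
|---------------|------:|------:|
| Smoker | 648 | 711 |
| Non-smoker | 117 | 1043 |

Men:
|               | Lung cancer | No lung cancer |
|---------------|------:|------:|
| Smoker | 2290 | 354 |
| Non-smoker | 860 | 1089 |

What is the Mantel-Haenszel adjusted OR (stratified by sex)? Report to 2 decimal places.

8.17

OR_MH = Σ(aᵢdᵢ/nᵢ) / Σ(bᵢcᵢ/nᵢ), where nᵢ is the stratum total.
Stratum 1 (Women): n = 2519; a·d/n = 648·1043/2519 = 268.3065; b·c/n = 711·117/2519 = 33.0238
Stratum 2 (Men): n = 4593; a·d/n = 2290·1089/4593 = 542.9589; b·c/n = 354·860/4593 = 66.2835
OR_MH = (268.3065 + 542.9589) / (33.0238 + 66.2835) = 811.2653 / 99.3073 = 8.16924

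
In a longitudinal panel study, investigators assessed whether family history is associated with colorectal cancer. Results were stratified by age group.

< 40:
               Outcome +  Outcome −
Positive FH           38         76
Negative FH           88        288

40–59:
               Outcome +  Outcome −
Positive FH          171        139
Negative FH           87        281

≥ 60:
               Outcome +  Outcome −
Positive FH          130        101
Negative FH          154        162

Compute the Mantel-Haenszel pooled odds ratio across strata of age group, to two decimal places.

2.20

OR_MH = Σ(aᵢdᵢ/nᵢ) / Σ(bᵢcᵢ/nᵢ), where nᵢ is the stratum total.
Stratum 1 (< 40): n = 490; a·d/n = 38·288/490 = 22.3347; b·c/n = 76·88/490 = 13.6490
Stratum 2 (40–59): n = 678; a·d/n = 171·281/678 = 70.8717; b·c/n = 139·87/678 = 17.8363
Stratum 3 (≥ 60): n = 547; a·d/n = 130·162/547 = 38.5009; b·c/n = 101·154/547 = 28.4351
OR_MH = (22.3347 + 70.8717 + 38.5009) / (13.6490 + 17.8363 + 28.4351) = 131.7073 / 59.9204 = 2.19804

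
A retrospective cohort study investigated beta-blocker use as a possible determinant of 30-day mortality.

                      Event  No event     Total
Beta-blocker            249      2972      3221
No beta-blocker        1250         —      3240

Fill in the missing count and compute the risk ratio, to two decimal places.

The missing cell is in the unexposed row: 3240 − 1250 = 1990.
So a = 249, b = 2972, c = 1250, d = 1990.
RR = [a/(a+b)] / [c/(c+d)] = (249/3221) / (1250/3240) = 0.07731/0.38580 = 0.20038

0.20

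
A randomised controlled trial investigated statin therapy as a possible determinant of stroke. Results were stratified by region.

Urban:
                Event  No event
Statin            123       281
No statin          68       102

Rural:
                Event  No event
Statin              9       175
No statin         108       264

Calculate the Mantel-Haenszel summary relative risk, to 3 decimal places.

0.508

RR_MH = Σ(aᵢ·n₀ᵢ/nᵢ) / Σ(cᵢ·n₁ᵢ/nᵢ), with n₁ᵢ = aᵢ+bᵢ (exposed), n₀ᵢ = cᵢ+dᵢ (unexposed), nᵢ = n₁ᵢ+n₀ᵢ.
Stratum 1 (Urban): n₁ = 404, n₀ = 170, n = 574; a·n₀/n = 123·170/574 = 36.4286; c·n₁/n = 68·404/574 = 47.8606
Stratum 2 (Rural): n₁ = 184, n₀ = 372, n = 556; a·n₀/n = 9·372/556 = 6.0216; c·n₁/n = 108·184/556 = 35.7410
RR_MH = (36.4286 + 6.0216) / (47.8606 + 35.7410) = 42.4502 / 83.6016 = 0.50777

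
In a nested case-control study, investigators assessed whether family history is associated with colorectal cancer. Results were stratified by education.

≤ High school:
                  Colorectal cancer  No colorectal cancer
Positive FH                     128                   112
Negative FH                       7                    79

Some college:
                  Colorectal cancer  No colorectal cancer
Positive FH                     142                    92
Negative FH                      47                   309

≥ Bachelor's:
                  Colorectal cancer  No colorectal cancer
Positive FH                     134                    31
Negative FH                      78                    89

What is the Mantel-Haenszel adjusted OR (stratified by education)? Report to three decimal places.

8.304

OR_MH = Σ(aᵢdᵢ/nᵢ) / Σ(bᵢcᵢ/nᵢ), where nᵢ is the stratum total.
Stratum 1 (≤ High school): n = 326; a·d/n = 128·79/326 = 31.0184; b·c/n = 112·7/326 = 2.4049
Stratum 2 (Some college): n = 590; a·d/n = 142·309/590 = 74.3695; b·c/n = 92·47/590 = 7.3288
Stratum 3 (≥ Bachelor's): n = 332; a·d/n = 134·89/332 = 35.9217; b·c/n = 31·78/332 = 7.2831
OR_MH = (31.0184 + 74.3695 + 35.9217) / (2.4049 + 7.3288 + 7.2831) = 141.3096 / 17.0169 = 8.30410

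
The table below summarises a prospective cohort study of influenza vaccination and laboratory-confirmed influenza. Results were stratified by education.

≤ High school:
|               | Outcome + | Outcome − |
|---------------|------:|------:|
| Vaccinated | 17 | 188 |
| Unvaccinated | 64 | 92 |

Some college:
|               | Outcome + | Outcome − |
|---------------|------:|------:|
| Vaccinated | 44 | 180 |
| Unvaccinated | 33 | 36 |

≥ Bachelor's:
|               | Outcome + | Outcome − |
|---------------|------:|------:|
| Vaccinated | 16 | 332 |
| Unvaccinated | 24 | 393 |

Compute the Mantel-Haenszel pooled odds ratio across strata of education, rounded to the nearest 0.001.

0.281

OR_MH = Σ(aᵢdᵢ/nᵢ) / Σ(bᵢcᵢ/nᵢ), where nᵢ is the stratum total.
Stratum 1 (≤ High school): n = 361; a·d/n = 17·92/361 = 4.3324; b·c/n = 188·64/361 = 33.3296
Stratum 2 (Some college): n = 293; a·d/n = 44·36/293 = 5.4061; b·c/n = 180·33/293 = 20.2730
Stratum 3 (≥ Bachelor's): n = 765; a·d/n = 16·393/765 = 8.2196; b·c/n = 332·24/765 = 10.4157
OR_MH = (4.3324 + 5.4061 + 8.2196) / (33.3296 + 20.2730 + 10.4157) = 17.9582 / 64.0184 = 0.28052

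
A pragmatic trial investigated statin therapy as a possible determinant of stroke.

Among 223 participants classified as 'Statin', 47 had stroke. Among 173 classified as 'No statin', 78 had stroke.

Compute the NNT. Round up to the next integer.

5

Risk in treated group = 47/223 = 0.21076; risk in control = 78/173 = 0.45087.
Absolute risk reduction = 0.45087 − 0.21076 = 0.24010
NNT = 1 / ARR = 1 / 0.24010 = 4.165 → round up → 5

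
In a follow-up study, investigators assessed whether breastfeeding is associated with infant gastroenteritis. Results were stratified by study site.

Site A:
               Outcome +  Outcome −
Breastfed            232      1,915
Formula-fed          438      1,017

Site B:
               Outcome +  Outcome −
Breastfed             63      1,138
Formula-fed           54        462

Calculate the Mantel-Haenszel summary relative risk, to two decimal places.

RR_MH = Σ(aᵢ·n₀ᵢ/nᵢ) / Σ(cᵢ·n₁ᵢ/nᵢ), with n₁ᵢ = aᵢ+bᵢ (exposed), n₀ᵢ = cᵢ+dᵢ (unexposed), nᵢ = n₁ᵢ+n₀ᵢ.
Stratum 1 (Site A): n₁ = 2147, n₀ = 1455, n = 3602; a·n₀/n = 232·1455/3602 = 93.7146; c·n₁/n = 438·2147/3602 = 261.0733
Stratum 2 (Site B): n₁ = 1201, n₀ = 516, n = 1717; a·n₀/n = 63·516/1717 = 18.9330; c·n₁/n = 54·1201/1717 = 37.7717
RR_MH = (93.7146 + 18.9330) / (261.0733 + 37.7717) = 112.6476 / 298.8450 = 0.37694

0.38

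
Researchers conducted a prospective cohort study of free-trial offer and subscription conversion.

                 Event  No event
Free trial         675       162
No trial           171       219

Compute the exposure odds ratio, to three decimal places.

5.336

Cells: a = 675, b = 162, c = 171, d = 219.
OR = (a·d)/(b·c) = (675 × 219) / (162 × 171) = 147825 / 27702 = 5.33626
The odds of subscription conversion are about 5.34 times as high in the free trial group.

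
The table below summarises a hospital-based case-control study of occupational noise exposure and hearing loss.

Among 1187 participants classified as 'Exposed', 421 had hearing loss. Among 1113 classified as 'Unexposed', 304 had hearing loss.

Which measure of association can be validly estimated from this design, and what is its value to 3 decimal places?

From the description: a = 421, b = 766, c = 304, d = 809.
This is a hospital-based case-control study: participants were sampled on outcome status, so risks in the source population cannot be estimated directly — relative risk is not valid here. The odds ratio is the appropriate measure.
OR = (a·d)/(b·c) = (421 × 809) / (766 × 304) = 340589 / 232864 = 1.46261

1.463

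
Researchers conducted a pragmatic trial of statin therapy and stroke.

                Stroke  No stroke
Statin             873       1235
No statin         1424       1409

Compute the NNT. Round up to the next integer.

12

Risk in treated group = 873/2108 = 0.41414; risk in control = 1424/2833 = 0.50265.
Absolute risk reduction = 0.50265 − 0.41414 = 0.08851
NNT = 1 / ARR = 1 / 0.08851 = 11.298 → round up → 12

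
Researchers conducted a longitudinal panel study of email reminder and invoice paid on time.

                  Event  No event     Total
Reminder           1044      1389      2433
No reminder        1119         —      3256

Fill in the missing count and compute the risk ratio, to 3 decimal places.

1.249

The missing cell is in the unexposed row: 3256 − 1119 = 2137.
So a = 1044, b = 1389, c = 1119, d = 2137.
RR = [a/(a+b)] / [c/(c+d)] = (1044/2433) / (1119/3256) = 0.42910/0.34367 = 1.24857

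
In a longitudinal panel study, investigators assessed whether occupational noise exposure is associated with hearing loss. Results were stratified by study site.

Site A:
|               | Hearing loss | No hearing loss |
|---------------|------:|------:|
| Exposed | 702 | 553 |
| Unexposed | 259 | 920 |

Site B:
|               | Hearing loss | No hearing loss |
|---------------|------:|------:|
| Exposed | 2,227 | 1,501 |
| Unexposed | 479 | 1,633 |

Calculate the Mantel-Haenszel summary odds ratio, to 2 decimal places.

OR_MH = Σ(aᵢdᵢ/nᵢ) / Σ(bᵢcᵢ/nᵢ), where nᵢ is the stratum total.
Stratum 1 (Site A): n = 2434; a·d/n = 702·920/2434 = 265.3410; b·c/n = 553·259/2434 = 58.8443
Stratum 2 (Site B): n = 5840; a·d/n = 2227·1633/5840 = 622.7211; b·c/n = 1501·479/5840 = 123.1128
OR_MH = (265.3410 + 622.7211) / (58.8443 + 123.1128) = 888.0621 / 181.9571 = 4.88061

4.88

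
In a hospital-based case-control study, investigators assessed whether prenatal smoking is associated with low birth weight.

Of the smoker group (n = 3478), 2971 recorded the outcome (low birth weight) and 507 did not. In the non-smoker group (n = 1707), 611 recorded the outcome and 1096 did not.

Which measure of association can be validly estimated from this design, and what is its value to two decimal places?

10.51

From the description: a = 2971, b = 507, c = 611, d = 1096.
This is a hospital-based case-control study: participants were sampled on outcome status, so risks in the source population cannot be estimated directly — relative risk is not valid here. The odds ratio is the appropriate measure.
OR = (a·d)/(b·c) = (2971 × 1096) / (507 × 611) = 3256216 / 309777 = 10.51148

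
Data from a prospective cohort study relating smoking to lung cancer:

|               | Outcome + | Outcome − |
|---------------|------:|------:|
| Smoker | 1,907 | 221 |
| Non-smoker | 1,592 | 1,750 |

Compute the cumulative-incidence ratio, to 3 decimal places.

Cells: a = 1907, b = 221, c = 1592, d = 1750.
Risk in exposed = 1907/2128 = 0.89615; risk in unexposed = 1592/3342 = 0.47636.
RR = 0.89615 / 0.47636 = 1.88123
The risk among the exposed is 1.88 times that among the unexposed.

1.881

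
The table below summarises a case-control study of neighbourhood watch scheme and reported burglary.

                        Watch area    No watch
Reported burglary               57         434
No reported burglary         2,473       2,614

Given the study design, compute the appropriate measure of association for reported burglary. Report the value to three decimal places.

0.139

Reading the table with exposure as columns: a = 57 (Watch area, case), b = 2473 (Watch area, non-case), c = 434 (No watch, case), d = 2614.
This is a case-control study: participants were sampled on outcome status, so risks in the source population cannot be estimated directly — relative risk is not valid here. The odds ratio is the appropriate measure.
OR = (a·d)/(b·c) = (57 × 2614) / (2473 × 434) = 148998 / 1073282 = 0.13882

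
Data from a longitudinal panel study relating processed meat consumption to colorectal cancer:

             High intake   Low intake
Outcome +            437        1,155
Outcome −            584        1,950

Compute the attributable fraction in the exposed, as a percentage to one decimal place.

13.1

Reading the table with exposure as columns: a = 437 (High intake, case), b = 584 (High intake, non-case), c = 1155 (Low intake, case), d = 1950.
Risk in exposed = 437/1021 = 0.42801; risk in unexposed = 1155/3105 = 0.37198.
RR = 0.42801/0.37198 = 1.15063
AR% = (RR − 1)/RR × 100 = (1.15063 − 1)/1.15063 × 100 = 13.0910%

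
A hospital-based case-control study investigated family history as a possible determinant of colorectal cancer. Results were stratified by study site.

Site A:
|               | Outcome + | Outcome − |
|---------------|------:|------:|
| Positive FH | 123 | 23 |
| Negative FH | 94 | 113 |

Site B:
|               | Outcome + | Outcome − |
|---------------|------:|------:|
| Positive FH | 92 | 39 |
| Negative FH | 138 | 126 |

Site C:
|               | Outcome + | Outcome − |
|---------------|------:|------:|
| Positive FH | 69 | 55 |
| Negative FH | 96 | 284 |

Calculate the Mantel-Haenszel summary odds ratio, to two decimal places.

OR_MH = Σ(aᵢdᵢ/nᵢ) / Σ(bᵢcᵢ/nᵢ), where nᵢ is the stratum total.
Stratum 1 (Site A): n = 353; a·d/n = 123·113/353 = 39.3739; b·c/n = 23·94/353 = 6.1246
Stratum 2 (Site B): n = 395; a·d/n = 92·126/395 = 29.3468; b·c/n = 39·138/395 = 13.6253
Stratum 3 (Site C): n = 504; a·d/n = 69·284/504 = 38.8810; b·c/n = 55·96/504 = 10.4762
OR_MH = (39.3739 + 29.3468 + 38.8810) / (6.1246 + 13.6253 + 10.4762) = 107.6017 / 30.2262 = 3.55989

3.56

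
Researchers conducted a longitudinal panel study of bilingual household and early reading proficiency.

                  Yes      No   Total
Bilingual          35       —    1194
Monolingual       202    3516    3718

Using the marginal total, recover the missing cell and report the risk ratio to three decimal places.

0.540

The missing cell is in the exposed row: 1194 − 35 = 1159.
So a = 35, b = 1159, c = 202, d = 3516.
RR = [a/(a+b)] / [c/(c+d)] = (35/1194) / (202/3718) = 0.02931/0.05433 = 0.53954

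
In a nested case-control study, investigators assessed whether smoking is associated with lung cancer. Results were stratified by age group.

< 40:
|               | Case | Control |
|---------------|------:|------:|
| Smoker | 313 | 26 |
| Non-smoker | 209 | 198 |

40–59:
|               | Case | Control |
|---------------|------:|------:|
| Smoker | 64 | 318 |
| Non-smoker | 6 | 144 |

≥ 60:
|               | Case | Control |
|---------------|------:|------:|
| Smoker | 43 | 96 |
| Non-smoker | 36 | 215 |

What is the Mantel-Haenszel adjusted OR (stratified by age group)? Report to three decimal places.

6.289

OR_MH = Σ(aᵢdᵢ/nᵢ) / Σ(bᵢcᵢ/nᵢ), where nᵢ is the stratum total.
Stratum 1 (< 40): n = 746; a·d/n = 313·198/746 = 83.0751; b·c/n = 26·209/746 = 7.2842
Stratum 2 (40–59): n = 532; a·d/n = 64·144/532 = 17.3233; b·c/n = 318·6/532 = 3.5865
Stratum 3 (≥ 60): n = 390; a·d/n = 43·215/390 = 23.7051; b·c/n = 96·36/390 = 8.8615
OR_MH = (83.0751 + 17.3233 + 23.7051) / (7.2842 + 3.5865 + 8.8615) = 124.1035 / 19.7322 = 6.28939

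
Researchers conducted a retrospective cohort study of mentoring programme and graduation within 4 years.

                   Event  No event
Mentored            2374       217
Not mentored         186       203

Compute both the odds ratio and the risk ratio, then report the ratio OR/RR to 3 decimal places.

6.231

Cells: a = 2374, b = 217, c = 186, d = 203.
OR = (2374·203)/(217·186) = 481922/40362 = 11.93999
Risk in exposed = 2374/2591 = 0.91625; risk in unexposed = 186/389 = 0.47815; RR = 1.91624
OR/RR = 11.93999 / 1.91624 = 6.23095
The outcome is not rare, so the OR lies further from 1 than the RR.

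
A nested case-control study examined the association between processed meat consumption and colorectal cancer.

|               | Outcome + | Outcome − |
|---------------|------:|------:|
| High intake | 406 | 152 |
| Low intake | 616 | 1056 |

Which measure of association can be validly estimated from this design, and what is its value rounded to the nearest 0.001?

4.579

Cells: a = 406, b = 152, c = 616, d = 1056.
This is a nested case-control study: participants were sampled on outcome status, so risks in the source population cannot be estimated directly — relative risk is not valid here. The odds ratio is the appropriate measure.
OR = (a·d)/(b·c) = (406 × 1056) / (152 × 616) = 428736 / 93632 = 4.57895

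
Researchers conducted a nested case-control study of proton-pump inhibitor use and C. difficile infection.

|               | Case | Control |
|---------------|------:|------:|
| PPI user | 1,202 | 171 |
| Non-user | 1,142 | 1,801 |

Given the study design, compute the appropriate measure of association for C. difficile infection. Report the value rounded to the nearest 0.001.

Cells: a = 1202, b = 171, c = 1142, d = 1801.
This is a nested case-control study: participants were sampled on outcome status, so risks in the source population cannot be estimated directly — relative risk is not valid here. The odds ratio is the appropriate measure.
OR = (a·d)/(b·c) = (1202 × 1801) / (171 × 1142) = 2164802 / 195282 = 11.08552

11.086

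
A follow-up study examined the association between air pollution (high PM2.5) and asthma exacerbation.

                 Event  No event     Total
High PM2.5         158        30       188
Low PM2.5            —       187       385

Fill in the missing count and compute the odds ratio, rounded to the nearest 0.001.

4.974

The missing cell is in the unexposed row: 385 − 187 = 198.
So a = 158, b = 30, c = 198, d = 187.
OR = (a·d)/(b·c) = (158 × 187) / (30 × 198) = 29546 / 5940 = 4.97407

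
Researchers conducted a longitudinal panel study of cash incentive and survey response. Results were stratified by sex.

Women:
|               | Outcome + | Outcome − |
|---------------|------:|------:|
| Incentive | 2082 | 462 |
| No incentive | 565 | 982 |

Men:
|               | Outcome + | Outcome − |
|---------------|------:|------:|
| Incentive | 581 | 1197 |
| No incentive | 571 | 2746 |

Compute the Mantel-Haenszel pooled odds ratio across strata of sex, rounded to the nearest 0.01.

OR_MH = Σ(aᵢdᵢ/nᵢ) / Σ(bᵢcᵢ/nᵢ), where nᵢ is the stratum total.
Stratum 1 (Women): n = 4091; a·d/n = 2082·982/4091 = 499.7614; b·c/n = 462·565/4091 = 63.8059
Stratum 2 (Men): n = 5095; a·d/n = 581·2746/5095 = 313.1356; b·c/n = 1197·571/5095 = 134.1486
OR_MH = (499.7614 + 313.1356) / (63.8059 + 134.1486) = 812.8971 / 197.9545 = 4.10648

4.11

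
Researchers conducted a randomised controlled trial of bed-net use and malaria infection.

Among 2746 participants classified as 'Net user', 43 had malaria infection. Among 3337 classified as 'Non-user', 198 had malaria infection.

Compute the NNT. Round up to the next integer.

Risk in treated group = 43/2746 = 0.01566; risk in control = 198/3337 = 0.05933.
Absolute risk reduction = 0.05933 − 0.01566 = 0.04368
NNT = 1 / ARR = 1 / 0.04368 = 22.896 → round up → 23

23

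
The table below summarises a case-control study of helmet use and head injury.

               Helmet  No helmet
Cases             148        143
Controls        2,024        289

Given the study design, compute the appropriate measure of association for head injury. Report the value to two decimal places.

0.15

Reading the table with exposure as columns: a = 148 (Helmet, case), b = 2024 (Helmet, non-case), c = 143 (No helmet, case), d = 289.
This is a case-control study: participants were sampled on outcome status, so risks in the source population cannot be estimated directly — relative risk is not valid here. The odds ratio is the appropriate measure.
OR = (a·d)/(b·c) = (148 × 289) / (2024 × 143) = 42772 / 289432 = 0.14778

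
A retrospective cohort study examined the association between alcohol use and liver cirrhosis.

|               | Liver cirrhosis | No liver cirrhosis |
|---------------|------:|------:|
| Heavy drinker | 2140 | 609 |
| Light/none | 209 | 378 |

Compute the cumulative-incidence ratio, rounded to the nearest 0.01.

Cells: a = 2140, b = 609, c = 209, d = 378.
Risk in exposed = 2140/2749 = 0.77846; risk in unexposed = 209/587 = 0.35605.
RR = 0.77846 / 0.35605 = 2.18641
The risk among the exposed is 2.19 times that among the unexposed.

2.19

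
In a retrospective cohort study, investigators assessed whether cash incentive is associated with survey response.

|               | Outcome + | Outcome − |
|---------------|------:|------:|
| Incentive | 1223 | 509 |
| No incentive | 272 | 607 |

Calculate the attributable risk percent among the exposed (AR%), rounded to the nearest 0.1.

56.2

Cells: a = 1223, b = 509, c = 272, d = 607.
Risk in exposed = 1223/1732 = 0.70612; risk in unexposed = 272/879 = 0.30944.
RR = 0.70612/0.30944 = 2.28191
AR% = (RR − 1)/RR × 100 = (2.28191 − 1)/2.28191 × 100 = 56.1771%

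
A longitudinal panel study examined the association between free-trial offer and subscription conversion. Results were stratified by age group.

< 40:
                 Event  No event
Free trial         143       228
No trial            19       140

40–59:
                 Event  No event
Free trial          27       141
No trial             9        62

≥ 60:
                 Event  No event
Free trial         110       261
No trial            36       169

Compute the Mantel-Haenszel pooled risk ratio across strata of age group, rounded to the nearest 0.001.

RR_MH = Σ(aᵢ·n₀ᵢ/nᵢ) / Σ(cᵢ·n₁ᵢ/nᵢ), with n₁ᵢ = aᵢ+bᵢ (exposed), n₀ᵢ = cᵢ+dᵢ (unexposed), nᵢ = n₁ᵢ+n₀ᵢ.
Stratum 1 (< 40): n₁ = 371, n₀ = 159, n = 530; a·n₀/n = 143·159/530 = 42.9000; c·n₁/n = 19·371/530 = 13.3000
Stratum 2 (40–59): n₁ = 168, n₀ = 71, n = 239; a·n₀/n = 27·71/239 = 8.0209; c·n₁/n = 9·168/239 = 6.3264
Stratum 3 (≥ 60): n₁ = 371, n₀ = 205, n = 576; a·n₀/n = 110·205/576 = 39.1493; c·n₁/n = 36·371/576 = 23.1875
RR_MH = (42.9000 + 8.0209 + 39.1493) / (13.3000 + 6.3264 + 23.1875) = 90.0702 / 42.8139 = 2.10376

2.104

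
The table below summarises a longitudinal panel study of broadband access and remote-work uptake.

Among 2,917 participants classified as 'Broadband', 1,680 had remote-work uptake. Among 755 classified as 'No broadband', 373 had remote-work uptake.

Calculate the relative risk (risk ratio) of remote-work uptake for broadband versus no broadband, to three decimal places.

From the description: a = 1680, b = 1237, c = 373, d = 382.
Risk in exposed = 1680/2917 = 0.57593; risk in unexposed = 373/755 = 0.49404.
RR = 0.57593 / 0.49404 = 1.16576
The risk among the exposed is 1.17 times that among the unexposed.

1.166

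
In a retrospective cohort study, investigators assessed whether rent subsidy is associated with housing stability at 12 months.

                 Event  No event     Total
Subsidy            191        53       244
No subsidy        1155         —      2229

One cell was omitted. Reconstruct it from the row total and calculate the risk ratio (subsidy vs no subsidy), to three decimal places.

1.511

The missing cell is in the unexposed row: 2229 − 1155 = 1074.
So a = 191, b = 53, c = 1155, d = 1074.
RR = [a/(a+b)] / [c/(c+d)] = (191/244) / (1155/2229) = 0.78279/0.51817 = 1.51068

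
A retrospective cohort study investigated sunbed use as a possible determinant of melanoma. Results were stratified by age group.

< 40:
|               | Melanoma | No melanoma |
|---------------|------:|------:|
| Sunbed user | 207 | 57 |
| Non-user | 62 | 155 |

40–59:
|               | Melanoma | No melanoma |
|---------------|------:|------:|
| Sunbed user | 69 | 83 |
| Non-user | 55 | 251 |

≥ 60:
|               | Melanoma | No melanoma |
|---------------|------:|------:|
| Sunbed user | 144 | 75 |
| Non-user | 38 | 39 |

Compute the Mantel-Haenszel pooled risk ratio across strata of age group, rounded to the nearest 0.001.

2.201

RR_MH = Σ(aᵢ·n₀ᵢ/nᵢ) / Σ(cᵢ·n₁ᵢ/nᵢ), with n₁ᵢ = aᵢ+bᵢ (exposed), n₀ᵢ = cᵢ+dᵢ (unexposed), nᵢ = n₁ᵢ+n₀ᵢ.
Stratum 1 (< 40): n₁ = 264, n₀ = 217, n = 481; a·n₀/n = 207·217/481 = 93.3867; c·n₁/n = 62·264/481 = 34.0291
Stratum 2 (40–59): n₁ = 152, n₀ = 306, n = 458; a·n₀/n = 69·306/458 = 46.1004; c·n₁/n = 55·152/458 = 18.2533
Stratum 3 (≥ 60): n₁ = 219, n₀ = 77, n = 296; a·n₀/n = 144·77/296 = 37.4595; c·n₁/n = 38·219/296 = 28.1149
RR_MH = (93.3867 + 46.1004 + 37.4595) / (34.0291 + 18.2533 + 28.1149) = 176.9466 / 80.3972 = 2.20090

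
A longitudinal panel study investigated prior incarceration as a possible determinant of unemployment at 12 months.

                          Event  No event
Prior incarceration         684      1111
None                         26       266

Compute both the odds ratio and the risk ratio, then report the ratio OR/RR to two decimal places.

Cells: a = 684, b = 1111, c = 26, d = 266.
OR = (684·266)/(1111·26) = 181944/28886 = 6.29869
Risk in exposed = 684/1795 = 0.38106; risk in unexposed = 26/292 = 0.08904; RR = 4.27958
OR/RR = 6.29869 / 4.27958 = 1.47180
The outcome is not rare, so the OR lies further from 1 than the RR.

1.47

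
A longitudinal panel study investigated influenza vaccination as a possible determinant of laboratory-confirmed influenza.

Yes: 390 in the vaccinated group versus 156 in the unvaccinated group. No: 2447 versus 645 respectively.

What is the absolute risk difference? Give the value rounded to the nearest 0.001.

From the description: a = 390, b = 2447, c = 156, d = 645.
Risk in exposed = 390/2837 = 0.137469; risk in unexposed = 156/801 = 0.194757.
Risk difference = 0.137469 − 0.194757 = -0.057287

-0.057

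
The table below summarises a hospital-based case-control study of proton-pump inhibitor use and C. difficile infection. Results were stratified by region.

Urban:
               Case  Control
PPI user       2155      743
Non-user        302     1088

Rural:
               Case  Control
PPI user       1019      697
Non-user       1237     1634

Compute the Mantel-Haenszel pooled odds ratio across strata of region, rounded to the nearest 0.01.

3.79

OR_MH = Σ(aᵢdᵢ/nᵢ) / Σ(bᵢcᵢ/nᵢ), where nᵢ is the stratum total.
Stratum 1 (Urban): n = 4288; a·d/n = 2155·1088/4288 = 546.7910; b·c/n = 743·302/4288 = 52.3288
Stratum 2 (Rural): n = 4587; a·d/n = 1019·1634/4587 = 362.9924; b·c/n = 697·1237/4587 = 187.9636
OR_MH = (546.7910 + 362.9924) / (52.3288 + 187.9636) = 909.7834 / 240.2924 = 3.78615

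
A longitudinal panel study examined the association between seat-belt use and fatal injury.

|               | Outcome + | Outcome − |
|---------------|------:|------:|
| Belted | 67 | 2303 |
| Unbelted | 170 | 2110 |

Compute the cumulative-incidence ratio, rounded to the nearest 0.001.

0.379

Cells: a = 67, b = 2303, c = 170, d = 2110.
Risk in exposed = 67/2370 = 0.02827; risk in unexposed = 170/2280 = 0.07456.
RR = 0.02827 / 0.07456 = 0.37915
The risk is 62% lower among the exposed than among the unexposed.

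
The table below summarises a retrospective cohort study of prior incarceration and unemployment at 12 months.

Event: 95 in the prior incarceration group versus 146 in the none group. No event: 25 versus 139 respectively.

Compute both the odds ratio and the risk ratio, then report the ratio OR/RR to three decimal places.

2.341

From the description: a = 95, b = 25, c = 146, d = 139.
OR = (95·139)/(25·146) = 13205/3650 = 3.61781
Risk in exposed = 95/120 = 0.79167; risk in unexposed = 146/285 = 0.51228; RR = 1.54538
OR/RR = 3.61781 / 1.54538 = 2.34105
The outcome is not rare, so the OR lies further from 1 than the RR.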